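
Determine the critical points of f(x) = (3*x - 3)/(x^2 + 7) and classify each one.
f'(x) = 3*(x^2 - 2*x*(x - 1) + 7)/(x^2 + 7)^2

Solve f'(x) = 0:
  f'(x) = -3*(x^2 - 2*x - 7)/(x^2 + 7)^2; the denominator is positive wherever f is defined, so f'(x) = 0 ⇔ -3*x^2 + 6*x + 21 = 0.
  Factor: -3*x^2 + 6*x + 21 = -3*(x^2 - 2*x - 7); x^2 - 2*x - 7 = 0 has no rational roots; quadratic formula: x = (2 ± √32)/2.
  ⇒ x = 1 - 2*sqrt(2) ≈ -1.8284, 1 + 2*sqrt(2) ≈ 3.8284

f''(x) = 6*(4*x^2*(x - 1) + (1 - 3*x)*(x^2 + 7))/(x^2 + 7)^3
Second-derivative test at each critical point:
  f''(-1.8284) = 0.1586 > 0 → local minimum
  f''(3.8284) = -0.0362 < 0 → local maximum

Critical points: x = 1 - 2*sqrt(2) ≈ -1.8284 (local minimum); x = 1 + 2*sqrt(2) ≈ 3.8284 (local maximum)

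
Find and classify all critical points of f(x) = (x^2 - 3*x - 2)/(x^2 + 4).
f'(x) = 3*(x^2 + 4*x - 4)/(x^4 + 8*x^2 + 16)

Solve f'(x) = 0:
  f'(x) = 3*(x^2 + 4*x - 4)/(x^2 + 4)^2; the denominator is positive wherever f is defined, so f'(x) = 0 ⇔ 3*x^2 + 12*x - 12 = 0.
  Factor: 3*x^2 + 12*x - 12 = 3*(x^2 + 4*x - 4); x^2 + 4*x - 4 = 0 has no rational roots; quadratic formula: x = (-4 ± √32)/2.
  ⇒ x = -2*sqrt(2) - 2 ≈ -4.8284, -2 + 2*sqrt(2) ≈ 0.8284

f''(x) = 6*(-x^3 - 6*x^2 + 12*x + 8)/(x^6 + 12*x^4 + 48*x^2 + 64)
Second-derivative test at each critical point:
  f''(-4.8284) = -0.0227 < 0 → local maximum
  f''(0.8284) = 0.7727 > 0 → local minimum

Critical points: x = -2*sqrt(2) - 2 ≈ -4.8284 (local maximum); x = -2 + 2*sqrt(2) ≈ 0.8284 (local minimum)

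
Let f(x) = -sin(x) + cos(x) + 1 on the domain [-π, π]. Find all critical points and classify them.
f'(x) = -sin(x) - cos(x)

Solve f'(x) = 0 on [-π, π]:
  f'(x) = 0 ⇔ -cos(x) = sin(x) ⇔ tan(x) = -1, i.e. x = arctan(-1) + nπ; keep the solutions lying in [-π, π].
  ⇒ x = -pi/4 ≈ -0.7854, 3*pi/4 ≈ 2.3562

f''(x) = sin(x) - cos(x)
Second-derivative test at each critical point:
  f''(-0.7854) = -1.4142 < 0 → local maximum
  f''(2.3562) = 1.4142 > 0 → local minimum

Critical points: x = -pi/4 ≈ -0.7854 (local maximum); x = 3*pi/4 ≈ 2.3562 (local minimum)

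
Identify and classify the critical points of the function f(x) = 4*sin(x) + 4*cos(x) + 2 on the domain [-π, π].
f'(x) = 4*sqrt(2)*cos(x + pi/4)

Solve f'(x) = 0 on [-π, π]:
  f'(x) = 0 ⇔ 4*cos(x) = 4*sin(x) ⇔ tan(x) = 1, i.e. x = arctan(1) + nπ; keep the solutions lying in [-π, π].
  ⇒ x = -3*pi/4 ≈ -2.3562, pi/4 ≈ 0.7854

f''(x) = -4*sqrt(2)*sin(x + pi/4)
Second-derivative test at each critical point:
  f''(-2.3562) = 5.6569 > 0 → local minimum
  f''(0.7854) = -5.6569 < 0 → local maximum

Critical points: x = -3*pi/4 ≈ -2.3562 (local minimum); x = pi/4 ≈ 0.7854 (local maximum)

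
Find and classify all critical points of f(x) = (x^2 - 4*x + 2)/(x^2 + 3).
f'(x) = 2*(2*x^2 + x - 6)/(x^4 + 6*x^2 + 9)

Solve f'(x) = 0:
  f'(x) = 2*(x + 2)*(2*x - 3)/(x^2 + 3)^2; the denominator is positive wherever f is defined, so f'(x) = 0 ⇔ 4*x^2 + 2*x - 12 = 0.
  Factor: 4*x^2 + 2*x - 12 = 2*(x + 2)*(2*x - 3) = 0.
  ⇒ x = -2, 3/2

f''(x) = 2*(-4*x^3 - 3*x^2 + 36*x + 3)/(x^6 + 9*x^4 + 27*x^2 + 27)
Second-derivative test at each critical point:
  f''(-2) = -2/7 < 0 → local maximum
  f''(3/2) = 32/63 > 0 → local minimum

Critical points: x = -2 (local maximum); x = 3/2 (local minimum)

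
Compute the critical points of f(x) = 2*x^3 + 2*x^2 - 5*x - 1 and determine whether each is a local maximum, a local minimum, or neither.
f'(x) = 6*x^2 + 4*x - 5

Solve f'(x) = 0:
  6*x^2 + 4*x - 5 = 0 has no rational roots; quadratic formula: x = (-4 ± √136)/12.
  ⇒ x = -sqrt(34)/6 - 1/3 ≈ -1.3052, -1/3 + sqrt(34)/6 ≈ 0.6385

f''(x) = 12*x + 4
Second-derivative test at each critical point:
  f''(-1.3052) = -11.6619 < 0 → local maximum
  f''(0.6385) = 11.6619 > 0 → local minimum

Critical points: x = -sqrt(34)/6 - 1/3 ≈ -1.3052 (local maximum); x = -1/3 + sqrt(34)/6 ≈ 0.6385 (local minimum)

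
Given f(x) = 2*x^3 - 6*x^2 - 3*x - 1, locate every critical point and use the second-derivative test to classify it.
f'(x) = 6*x^2 - 12*x - 3

Solve f'(x) = 0:
  Factor: 6*x^2 - 12*x - 3 = 3*(2*x^2 - 4*x - 1); 2*x^2 - 4*x - 1 = 0 has no rational roots; quadratic formula: x = (4 ± √24)/4.
  ⇒ x = 1 - sqrt(6)/2 ≈ -0.2247, 1 + sqrt(6)/2 ≈ 2.2247

f''(x) = 12*x - 12
Second-derivative test at each critical point:
  f''(-0.2247) = -14.6969 < 0 → local maximum
  f''(2.2247) = 14.6969 > 0 → local minimum

Critical points: x = 1 - sqrt(6)/2 ≈ -0.2247 (local maximum); x = 1 + sqrt(6)/2 ≈ 2.2247 (local minimum)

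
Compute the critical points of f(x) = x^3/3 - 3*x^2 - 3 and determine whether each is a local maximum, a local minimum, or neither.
f'(x) = x*(x - 6)

Solve f'(x) = 0:
  Factor: x^2 - 6*x = x*(x - 6) = 0.
  ⇒ x = 0, 6

f''(x) = 2*x - 6
Second-derivative test at each critical point:
  f''(0) = -6 < 0 → local maximum
  f''(6) = 6 > 0 → local minimum

Critical points: x = 0 (local maximum); x = 6 (local minimum)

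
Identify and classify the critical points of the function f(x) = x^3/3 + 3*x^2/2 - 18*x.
f'(x) = x^2 + 3*x - 18

Solve f'(x) = 0:
  Factor: x^2 + 3*x - 18 = (x - 3)*(x + 6) = 0.
  ⇒ x = -6, 3

f''(x) = 2*x + 3
Second-derivative test at each critical point:
  f''(-6) = -9 < 0 → local maximum
  f''(3) = 9 > 0 → local minimum

Critical points: x = -6 (local maximum); x = 3 (local minimum)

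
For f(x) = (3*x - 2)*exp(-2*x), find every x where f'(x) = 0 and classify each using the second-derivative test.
f'(x) = (7 - 6*x)*exp(-2*x)

Solve f'(x) = 0:
  f'(x) = (7 - 6*x)·exp(-2*x) and exp(-2*x) > 0 for every x, so f'(x) = 0 ⇔ 7 - 6*x = 0.
  7 - 6*x = 0.
  ⇒ x = 7/6

f''(x) = 4*(3*x - 5)*exp(-2*x)
Second-derivative test at each critical point:
  f''(7/6) = -0.5818 < 0 → local maximum

Critical points: x = 7/6 (local maximum)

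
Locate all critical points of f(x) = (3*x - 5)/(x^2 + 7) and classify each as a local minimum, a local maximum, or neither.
f'(x) = (-3*x^2 + 10*x + 21)/(x^4 + 14*x^2 + 49)

Solve f'(x) = 0:
  f'(x) = -(3*x^2 - 10*x - 21)/(x^2 + 7)^2; the denominator is positive wherever f is defined, so f'(x) = 0 ⇔ -3*x^2 + 10*x + 21 = 0.
  3*x^2 - 10*x - 21 = 0 has no rational roots; quadratic formula: x = (10 ± √352)/6.
  ⇒ x = 5/3 - 2*sqrt(22)/3 ≈ -1.4603, 5/3 + 2*sqrt(22)/3 ≈ 4.7936

f''(x) = 2*(4*x^2*(3*x - 5) + (5 - 9*x)*(x^2 + 7))/(x^2 + 7)^3
Second-derivative test at each critical point:
  f''(-1.4603) = 0.2250 > 0 → local minimum
  f''(4.7936) = -0.0209 < 0 → local maximum

Critical points: x = 5/3 - 2*sqrt(22)/3 ≈ -1.4603 (local minimum); x = 5/3 + 2*sqrt(22)/3 ≈ 4.7936 (local maximum)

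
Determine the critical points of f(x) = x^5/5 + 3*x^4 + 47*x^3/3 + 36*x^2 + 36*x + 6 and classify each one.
f'(x) = x^4 + 12*x^3 + 47*x^2 + 72*x + 36

Solve f'(x) = 0:
  Factor: x^4 + 12*x^3 + 47*x^2 + 72*x + 36 = (x + 1)*(x + 2)*(x + 3)*(x + 6) = 0.
  ⇒ x = -6, -3, -2, -1

f''(x) = 4*x^3 + 36*x^2 + 94*x + 72
Second-derivative test at each critical point:
  f''(-6) = -60 < 0 → local maximum
  f''(-3) = 6 > 0 → local minimum
  f''(-2) = -4 < 0 → local maximum
  f''(-1) = 10 > 0 → local minimum

Critical points: x = -6 (local maximum); x = -3 (local minimum); x = -2 (local maximum); x = -1 (local minimum)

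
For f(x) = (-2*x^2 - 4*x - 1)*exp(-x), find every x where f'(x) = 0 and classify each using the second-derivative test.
f'(x) = (2*x^2 - 3)*exp(-x)

Solve f'(x) = 0:
  f'(x) = (2*x^2 - 3)·exp(-x) and exp(-x) > 0 for every x, so f'(x) = 0 ⇔ 2*x^2 - 3 = 0.
  2*x^2 - 3 = 0 has no rational roots; quadratic formula: x = (0 ± √24)/4.
  ⇒ x = -sqrt(6)/2 ≈ -1.2247, sqrt(6)/2 ≈ 1.2247

f''(x) = (-2*x^2 + 4*x + 3)*exp(-x)
Second-derivative test at each critical point:
  f''(-1.2247) = -16.6727 < 0 → local maximum
  f''(1.2247) = 1.4395 > 0 → local minimum

Critical points: x = -sqrt(6)/2 ≈ -1.2247 (local maximum); x = sqrt(6)/2 ≈ 1.2247 (local minimum)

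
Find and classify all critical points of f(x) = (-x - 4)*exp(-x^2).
f'(x) = (2*x*(x + 4) - 1)*exp(-x^2)

Solve f'(x) = 0:
  f'(x) = (2*x^2 + 8*x - 1)·exp(-x^2) and exp(-x^2) > 0 for every x, so f'(x) = 0 ⇔ 2*x^2 + 8*x - 1 = 0.
  2*x^2 + 8*x - 1 = 0 has no rational roots; quadratic formula: x = (-8 ± √72)/4.
  ⇒ x = -3*sqrt(2)/2 - 2 ≈ -4.1213, -2 + 3*sqrt(2)/2 ≈ 0.1213

f''(x) = 2*(-2*x^2*(x + 4) + 3*x + 4)*exp(-x^2)
Second-derivative test at each critical point:
  f''(-4.1213) = -3.565e-07 < 0 → local maximum
  f''(0.1213) = 8.3613 > 0 → local minimum

Critical points: x = -3*sqrt(2)/2 - 2 ≈ -4.1213 (local maximum); x = -2 + 3*sqrt(2)/2 ≈ 0.1213 (local minimum)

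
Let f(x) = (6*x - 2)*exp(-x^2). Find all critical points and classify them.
f'(x) = 2*(-2*x*(3*x - 1) + 3)*exp(-x^2)

Solve f'(x) = 0:
  f'(x) = (-12*x^2 + 4*x + 6)·exp(-x^2) and exp(-x^2) > 0 for every x, so f'(x) = 0 ⇔ -12*x^2 + 4*x + 6 = 0.
  Factor: -12*x^2 + 4*x + 6 = -2*(6*x^2 - 2*x - 3); 6*x^2 - 2*x - 3 = 0 has no rational roots; quadratic formula: x = (2 ± √76)/12.
  ⇒ x = 1/6 - sqrt(19)/6 ≈ -0.5598, 1/6 + sqrt(19)/6 ≈ 0.8931

f''(x) = 4*(2*x^2*(3*x - 1) - 9*x + 1)*exp(-x^2)
Second-derivative test at each critical point:
  f''(-0.5598) = 12.7447 > 0 → local minimum
  f''(0.8931) = -7.8522 < 0 → local maximum

Critical points: x = 1/6 - sqrt(19)/6 ≈ -0.5598 (local minimum); x = 1/6 + sqrt(19)/6 ≈ 0.8931 (local maximum)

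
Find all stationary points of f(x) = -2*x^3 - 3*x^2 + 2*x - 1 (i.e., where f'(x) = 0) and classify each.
f'(x) = -6*x^2 - 6*x + 2

Solve f'(x) = 0:
  Factor: -6*x^2 - 6*x + 2 = -2*(3*x^2 + 3*x - 1); 3*x^2 + 3*x - 1 = 0 has no rational roots; quadratic formula: x = (-3 ± √21)/6.
  ⇒ x = -sqrt(21)/6 - 1/2 ≈ -1.2638, -1/2 + sqrt(21)/6 ≈ 0.2638

f''(x) = -12*x - 6
Second-derivative test at each critical point:
  f''(-1.2638) = 9.1652 > 0 → local minimum
  f''(0.2638) = -9.1652 < 0 → local maximum

Critical points: x = -sqrt(21)/6 - 1/2 ≈ -1.2638 (local minimum); x = -1/2 + sqrt(21)/6 ≈ 0.2638 (local maximum)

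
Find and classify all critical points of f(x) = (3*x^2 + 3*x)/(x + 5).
f'(x) = 3*(x^2 + 10*x + 5)/(x^2 + 10*x + 25)

Solve f'(x) = 0:
  f'(x) = 3*(x^2 + 10*x + 5)/(x + 5)^2; the denominator is positive wherever f is defined, so f'(x) = 0 ⇔ 3*x^2 + 30*x + 15 = 0.
  Factor: 3*x^2 + 30*x + 15 = 3*(x^2 + 10*x + 5); x^2 + 10*x + 5 = 0 has no rational roots; quadratic formula: x = (-10 ± √80)/2.
  ⇒ x = -5 - 2*sqrt(5) ≈ -9.4721, -5 + 2*sqrt(5) ≈ -0.5279

f''(x) = 120/(x^3 + 15*x^2 + 75*x + 125)
Second-derivative test at each critical point:
  f''(-9.4721) = -1.3416 < 0 → local maximum
  f''(-0.5279) = 1.3416 > 0 → local minimum

Critical points: x = -5 - 2*sqrt(5) ≈ -9.4721 (local maximum); x = -5 + 2*sqrt(5) ≈ -0.5279 (local minimum)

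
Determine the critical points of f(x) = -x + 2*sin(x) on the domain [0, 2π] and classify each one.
f'(x) = 2*cos(x) - 1

Solve f'(x) = 0 on [0, 2π]:
  f'(x) = 0 ⇔ cos(x) = 1/2, i.e. x = ±arccos(1/2) + 2nπ; keep the solutions lying in [0, 2π].
  ⇒ x = pi/3 ≈ 1.0472, 5*pi/3 ≈ 5.2360

f''(x) = -2*sin(x)
Second-derivative test at each critical point:
  f''(1.0472) = -1.7321 < 0 → local maximum
  f''(5.2360) = 1.7321 > 0 → local minimum

Critical points: x = pi/3 ≈ 1.0472 (local maximum); x = 5*pi/3 ≈ 5.2360 (local minimum)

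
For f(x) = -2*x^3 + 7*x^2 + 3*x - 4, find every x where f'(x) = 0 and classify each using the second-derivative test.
f'(x) = -6*x^2 + 14*x + 3

Solve f'(x) = 0:
  6*x^2 - 14*x - 3 = 0 has no rational roots; quadratic formula: x = (14 ± √268)/12.
  ⇒ x = 7/6 - sqrt(67)/6 ≈ -0.1976, 7/6 + sqrt(67)/6 ≈ 2.5309

f''(x) = 14 - 12*x
Second-derivative test at each critical point:
  f''(-0.1976) = 16.3707 > 0 → local minimum
  f''(2.5309) = -16.3707 < 0 → local maximum

Critical points: x = 7/6 - sqrt(67)/6 ≈ -0.1976 (local minimum); x = 7/6 + sqrt(67)/6 ≈ 2.5309 (local maximum)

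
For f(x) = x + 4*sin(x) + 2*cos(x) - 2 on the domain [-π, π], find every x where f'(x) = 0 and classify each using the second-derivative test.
f'(x) = -2*sin(x) + 4*cos(x) + 1

Solve f'(x) = 0 on [-π, π]:
  f'(x) = 0 ⇔ -2*sin(x) + 4*cos(x) = -1. Write the left side as R·cos(x + φ) with R = √(4² + 2²) = 2*sqrt(5), cos φ = 2*sqrt(5)/5, sin φ = sqrt(5)/5; then cos(x + φ) = -sqrt(5)/10. Solve for x and keep the solutions lying in [-π, π].
  ⇒ x = -pi + atan((1 - 2*sqrt(19))/(-sqrt(19) - 2)) ≈ -2.2600, atan((1 + 2*sqrt(19))/(-2 + sqrt(19))) ≈ 1.3327

f''(x) = -4*sin(x) - 2*cos(x)
Second-derivative test at each critical point:
  f''(-2.2600) = 4.3589 > 0 → local minimum
  f''(1.3327) = -4.3589 < 0 → local maximum

Critical points: x = -pi + atan((1 - 2*sqrt(19))/(-sqrt(19) - 2)) ≈ -2.2600 (local minimum); x = atan((1 + 2*sqrt(19))/(-2 + sqrt(19))) ≈ 1.3327 (local maximum)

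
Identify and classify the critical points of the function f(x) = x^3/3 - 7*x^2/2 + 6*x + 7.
f'(x) = x^2 - 7*x + 6

Solve f'(x) = 0:
  Factor: x^2 - 7*x + 6 = (x - 6)*(x - 1) = 0.
  ⇒ x = 1, 6

f''(x) = 2*x - 7
Second-derivative test at each critical point:
  f''(1) = -5 < 0 → local maximum
  f''(6) = 5 > 0 → local minimum

Critical points: x = 1 (local maximum); x = 6 (local minimum)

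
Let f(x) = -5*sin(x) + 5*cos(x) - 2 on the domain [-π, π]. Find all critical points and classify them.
f'(x) = -5*sqrt(2)*sin(x + pi/4)

Solve f'(x) = 0 on [-π, π]:
  f'(x) = 0 ⇔ -5*cos(x) = 5*sin(x) ⇔ tan(x) = -1, i.e. x = arctan(-1) + nπ; keep the solutions lying in [-π, π].
  ⇒ x = -pi/4 ≈ -0.7854, 3*pi/4 ≈ 2.3562

f''(x) = -5*sqrt(2)*cos(x + pi/4)
Second-derivative test at each critical point:
  f''(-0.7854) = -7.0711 < 0 → local maximum
  f''(2.3562) = 7.0711 > 0 → local minimum

Critical points: x = -pi/4 ≈ -0.7854 (local maximum); x = 3*pi/4 ≈ 2.3562 (local minimum)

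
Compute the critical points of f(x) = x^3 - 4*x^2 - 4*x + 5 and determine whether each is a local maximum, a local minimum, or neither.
f'(x) = 3*x^2 - 8*x - 4

Solve f'(x) = 0:
  3*x^2 - 8*x - 4 = 0 has no rational roots; quadratic formula: x = (8 ± √112)/6.
  ⇒ x = 4/3 - 2*sqrt(7)/3 ≈ -0.4305, 4/3 + 2*sqrt(7)/3 ≈ 3.0972

f''(x) = 6*x - 8
Second-derivative test at each critical point:
  f''(-0.4305) = -10.5830 < 0 → local maximum
  f''(3.0972) = 10.5830 > 0 → local minimum

Critical points: x = 4/3 - 2*sqrt(7)/3 ≈ -0.4305 (local maximum); x = 4/3 + 2*sqrt(7)/3 ≈ 3.0972 (local minimum)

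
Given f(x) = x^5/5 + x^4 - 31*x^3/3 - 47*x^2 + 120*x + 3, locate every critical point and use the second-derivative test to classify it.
f'(x) = x^4 + 4*x^3 - 31*x^2 - 94*x + 120

Solve f'(x) = 0:
  Factor: x^4 + 4*x^3 - 31*x^2 - 94*x + 120 = (x - 5)*(x - 1)*(x + 4)*(x + 6) = 0.
  ⇒ x = -6, -4, 1, 5

f''(x) = 4*x^3 + 12*x^2 - 62*x - 94
Second-derivative test at each critical point:
  f''(-6) = -154 < 0 → local maximum
  f''(-4) = 90 > 0 → local minimum
  f''(1) = -140 < 0 → local maximum
  f''(5) = 396 > 0 → local minimum

Critical points: x = -6 (local maximum); x = -4 (local minimum); x = 1 (local maximum); x = 5 (local minimum)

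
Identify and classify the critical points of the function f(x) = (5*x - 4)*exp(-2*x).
f'(x) = (13 - 10*x)*exp(-2*x)

Solve f'(x) = 0:
  f'(x) = (13 - 10*x)·exp(-2*x) and exp(-2*x) > 0 for every x, so f'(x) = 0 ⇔ 13 - 10*x = 0.
  13 - 10*x = 0.
  ⇒ x = 13/10

f''(x) = 4*(5*x - 9)*exp(-2*x)
Second-derivative test at each critical point:
  f''(13/10) = -0.7427 < 0 → local maximum

Critical points: x = 13/10 (local maximum)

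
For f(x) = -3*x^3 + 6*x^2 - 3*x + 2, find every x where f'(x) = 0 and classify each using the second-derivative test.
f'(x) = -9*x^2 + 12*x - 3

Solve f'(x) = 0:
  Factor: -9*x^2 + 12*x - 3 = -3*(x - 1)*(3*x - 1) = 0.
  ⇒ x = 1/3, 1

f''(x) = 12 - 18*x
Second-derivative test at each critical point:
  f''(1/3) = 6 > 0 → local minimum
  f''(1) = -6 < 0 → local maximum

Critical points: x = 1/3 (local minimum); x = 1 (local maximum)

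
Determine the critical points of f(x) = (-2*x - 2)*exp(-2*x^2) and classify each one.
f'(x) = 2*(4*x*(x + 1) - 1)*exp(-2*x^2)

Solve f'(x) = 0:
  f'(x) = (8*x^2 + 8*x - 2)·exp(-2*x^2) and exp(-2*x^2) > 0 for every x, so f'(x) = 0 ⇔ 8*x^2 + 8*x - 2 = 0.
  Factor: 8*x^2 + 8*x - 2 = 2*(4*x^2 + 4*x - 1); 4*x^2 + 4*x - 1 = 0 has no rational roots; quadratic formula: x = (-4 ± √32)/8.
  ⇒ x = -sqrt(2)/2 - 1/2 ≈ -1.2071, -1/2 + sqrt(2)/2 ≈ 0.2071

f''(x) = 8*(-4*x^2*(x + 1) + 3*x + 1)*exp(-2*x^2)
Second-derivative test at each critical point:
  f''(-1.2071) = -0.6137 < 0 → local maximum
  f''(0.2071) = 10.3836 > 0 → local minimum

Critical points: x = -sqrt(2)/2 - 1/2 ≈ -1.2071 (local maximum); x = -1/2 + sqrt(2)/2 ≈ 0.2071 (local minimum)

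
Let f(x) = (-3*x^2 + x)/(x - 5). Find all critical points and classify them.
f'(x) = (-3*x^2 + 30*x - 5)/(x^2 - 10*x + 25)

Solve f'(x) = 0:
  f'(x) = -(3*x^2 - 30*x + 5)/(x - 5)^2; the denominator is positive wherever f is defined, so f'(x) = 0 ⇔ -3*x^2 + 30*x - 5 = 0.
  3*x^2 - 30*x + 5 = 0 has no rational roots; quadratic formula: x = (30 ± √840)/6.
  ⇒ x = 5 - sqrt(210)/3 ≈ 0.1695, sqrt(210)/3 + 5 ≈ 9.8305

f''(x) = -140/(x^3 - 15*x^2 + 75*x - 125)
Second-derivative test at each critical point:
  f''(0.1695) = 1.2421 > 0 → local minimum
  f''(9.8305) = -1.2421 < 0 → local maximum

Critical points: x = 5 - sqrt(210)/3 ≈ 0.1695 (local minimum); x = sqrt(210)/3 + 5 ≈ 9.8305 (local maximum)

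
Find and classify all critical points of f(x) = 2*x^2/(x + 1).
f'(x) = 2*x*(x + 2)/(x^2 + 2*x + 1)

Solve f'(x) = 0:
  f'(x) = 2*x*(x + 2)/(x + 1)^2; the denominator is positive wherever f is defined, so f'(x) = 0 ⇔ 2*x^2 + 4*x = 0.
  Factor: 2*x^2 + 4*x = 2*x*(x + 2) = 0.
  ⇒ x = -2, 0

f''(x) = 4/(x^3 + 3*x^2 + 3*x + 1)
Second-derivative test at each critical point:
  f''(-2) = -4 < 0 → local maximum
  f''(0) = 4 > 0 → local minimum

Critical points: x = -2 (local maximum); x = 0 (local minimum)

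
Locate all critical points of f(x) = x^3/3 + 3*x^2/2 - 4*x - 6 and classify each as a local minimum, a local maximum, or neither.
f'(x) = x^2 + 3*x - 4

Solve f'(x) = 0:
  Factor: x^2 + 3*x - 4 = (x - 1)*(x + 4) = 0.
  ⇒ x = -4, 1

f''(x) = 2*x + 3
Second-derivative test at each critical point:
  f''(-4) = -5 < 0 → local maximum
  f''(1) = 5 > 0 → local minimum

Critical points: x = -4 (local maximum); x = 1 (local minimum)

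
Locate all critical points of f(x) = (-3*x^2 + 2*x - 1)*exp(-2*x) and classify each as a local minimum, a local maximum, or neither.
f'(x) = 2*(3*x^2 - 5*x + 2)*exp(-2*x)

Solve f'(x) = 0:
  f'(x) = (6*x^2 - 10*x + 4)·exp(-2*x) and exp(-2*x) > 0 for every x, so f'(x) = 0 ⇔ 6*x^2 - 10*x + 4 = 0.
  Factor: 6*x^2 - 10*x + 4 = 2*(x - 1)*(3*x - 2) = 0.
  ⇒ x = 2/3, 1

f''(x) = 2*(-6*x^2 + 16*x - 9)*exp(-2*x)
Second-derivative test at each critical point:
  f''(2/3) = -0.5272 < 0 → local maximum
  f''(1) = 0.2707 > 0 → local minimum

Critical points: x = 2/3 (local maximum); x = 1 (local minimum)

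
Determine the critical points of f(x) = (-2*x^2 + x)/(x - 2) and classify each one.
f'(x) = 2*(-x^2 + 4*x - 1)/(x^2 - 4*x + 4)

Solve f'(x) = 0:
  f'(x) = -2*(x^2 - 4*x + 1)/(x - 2)^2; the denominator is positive wherever f is defined, so f'(x) = 0 ⇔ -2*x^2 + 8*x - 2 = 0.
  Factor: -2*x^2 + 8*x - 2 = -2*(x^2 - 4*x + 1); x^2 - 4*x + 1 = 0 has no rational roots; quadratic formula: x = (4 ± √12)/2.
  ⇒ x = 2 - sqrt(3) ≈ 0.2679, sqrt(3) + 2 ≈ 3.7321

f''(x) = -12/(x^3 - 6*x^2 + 12*x - 8)
Second-derivative test at each critical point:
  f''(0.2679) = 2.3094 > 0 → local minimum
  f''(3.7321) = -2.3094 < 0 → local maximum

Critical points: x = 2 - sqrt(3) ≈ 0.2679 (local minimum); x = sqrt(3) + 2 ≈ 3.7321 (local maximum)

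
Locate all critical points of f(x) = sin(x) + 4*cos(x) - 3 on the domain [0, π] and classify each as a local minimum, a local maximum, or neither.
f'(x) = -4*sin(x) + cos(x)

Solve f'(x) = 0 on [0, π]:
  f'(x) = 0 ⇔ cos(x) = 4*sin(x) ⇔ tan(x) = 1/4, i.e. x = arctan(1/4) + nπ; keep the solutions lying in [0, π].
  ⇒ x = atan(1/4) ≈ 0.2450

f''(x) = -sin(x) - 4*cos(x)
Second-derivative test at each critical point:
  f''(0.2450) = -4.1231 < 0 → local maximum

Critical points: x = atan(1/4) ≈ 0.2450 (local maximum)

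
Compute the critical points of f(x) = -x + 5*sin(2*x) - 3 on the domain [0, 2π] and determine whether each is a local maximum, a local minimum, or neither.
f'(x) = 10*cos(2*x) - 1

Solve f'(x) = 0 on [0, 2π]:
  f'(x) = 0 ⇔ cos(2*x) = 1/10, i.e. 2*x = ±arccos(1/10) + 2nπ; keep the solutions lying in [0, 2π].
  ⇒ x = acos(1/10)/2 ≈ 0.7353, pi - acos(1/10)/2 ≈ 2.4063, acos(1/10)/2 + pi ≈ 3.8769, -acos(1/10)/2 + 2*pi ≈ 5.5479

f''(x) = -20*sin(2*x)
Second-derivative test at each critical point:
  f''(0.7353) = -19.8997 < 0 → local maximum
  f''(2.4063) = 19.8997 > 0 → local minimum
  f''(3.8769) = -19.8997 < 0 → local maximum
  f''(5.5479) = 19.8997 > 0 → local minimum

Critical points: x = acos(1/10)/2 ≈ 0.7353 (local maximum); x = pi - acos(1/10)/2 ≈ 2.4063 (local minimum); x = acos(1/10)/2 + pi ≈ 3.8769 (local maximum); x = -acos(1/10)/2 + 2*pi ≈ 5.5479 (local minimum)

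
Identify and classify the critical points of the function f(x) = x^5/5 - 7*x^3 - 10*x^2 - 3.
f'(x) = x*(x^3 - 21*x - 20)

Solve f'(x) = 0:
  Factor: x^4 - 21*x^2 - 20*x = x*(x - 5)*(x + 1)*(x + 4) = 0.
  ⇒ x = -4, -1, 0, 5

f''(x) = 4*x^3 - 42*x - 20
Second-derivative test at each critical point:
  f''(-4) = -108 < 0 → local maximum
  f''(-1) = 18 > 0 → local minimum
  f''(0) = -20 < 0 → local maximum
  f''(5) = 270 > 0 → local minimum

Critical points: x = -4 (local maximum); x = -1 (local minimum); x = 0 (local maximum); x = 5 (local minimum)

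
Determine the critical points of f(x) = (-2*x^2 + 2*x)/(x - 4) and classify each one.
f'(x) = 2*(-x^2 + 8*x - 4)/(x^2 - 8*x + 16)

Solve f'(x) = 0:
  f'(x) = -2*(x^2 - 8*x + 4)/(x - 4)^2; the denominator is positive wherever f is defined, so f'(x) = 0 ⇔ -2*x^2 + 16*x - 8 = 0.
  Factor: -2*x^2 + 16*x - 8 = -2*(x^2 - 8*x + 4); x^2 - 8*x + 4 = 0 has no rational roots; quadratic formula: x = (8 ± √48)/2.
  ⇒ x = 4 - 2*sqrt(3) ≈ 0.5359, 2*sqrt(3) + 4 ≈ 7.4641

f''(x) = -48/(x^3 - 12*x^2 + 48*x - 64)
Second-derivative test at each critical point:
  f''(0.5359) = 1.1547 > 0 → local minimum
  f''(7.4641) = -1.1547 < 0 → local maximum

Critical points: x = 4 - 2*sqrt(3) ≈ 0.5359 (local minimum); x = 2*sqrt(3) + 4 ≈ 7.4641 (local maximum)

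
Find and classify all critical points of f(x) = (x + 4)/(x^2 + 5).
f'(x) = (x^2 - 2*x*(x + 4) + 5)/(x^2 + 5)^2

Solve f'(x) = 0:
  f'(x) = -(x^2 + 8*x - 5)/(x^2 + 5)^2; the denominator is positive wherever f is defined, so f'(x) = 0 ⇔ -x^2 - 8*x + 5 = 0.
  x^2 + 8*x - 5 = 0 has no rational roots; quadratic formula: x = (-8 ± √84)/2.
  ⇒ x = -sqrt(21) - 4 ≈ -8.5826, -4 + sqrt(21) ≈ 0.5826

f''(x) = 2*(4*x^2*(x + 4) - (3*x + 4)*(x^2 + 5))/(x^2 + 5)^3
Second-derivative test at each critical point:
  f''(-8.5826) = 0.0015 > 0 → local minimum
  f''(0.5826) = -0.3215 < 0 → local maximum

Critical points: x = -sqrt(21) - 4 ≈ -8.5826 (local minimum); x = -4 + sqrt(21) ≈ 0.5826 (local maximum)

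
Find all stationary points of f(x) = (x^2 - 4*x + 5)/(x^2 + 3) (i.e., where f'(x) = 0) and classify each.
f'(x) = 4*(x^2 - x - 3)/(x^4 + 6*x^2 + 9)

Solve f'(x) = 0:
  f'(x) = 4*(x^2 - x - 3)/(x^2 + 3)^2; the denominator is positive wherever f is defined, so f'(x) = 0 ⇔ 4*x^2 - 4*x - 12 = 0.
  Factor: 4*x^2 - 4*x - 12 = 4*(x^2 - x - 3); x^2 - x - 3 = 0 has no rational roots; quadratic formula: x = (1 ± √13)/2.
  ⇒ x = 1/2 - sqrt(13)/2 ≈ -1.3028, 1/2 + sqrt(13)/2 ≈ 2.3028

f''(x) = 4*(-2*x^3 + 3*x^2 + 18*x - 3)/(x^6 + 9*x^4 + 27*x^2 + 27)
Second-derivative test at each critical point:
  f''(-1.3028) = -0.6537 < 0 → local maximum
  f''(2.3028) = 0.2092 > 0 → local minimum

Critical points: x = 1/2 - sqrt(13)/2 ≈ -1.3028 (local maximum); x = 1/2 + sqrt(13)/2 ≈ 2.3028 (local minimum)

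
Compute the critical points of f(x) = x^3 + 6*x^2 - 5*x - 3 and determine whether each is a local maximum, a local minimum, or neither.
f'(x) = 3*x^2 + 12*x - 5

Solve f'(x) = 0:
  3*x^2 + 12*x - 5 = 0 has no rational roots; quadratic formula: x = (-12 ± √204)/6.
  ⇒ x = -sqrt(51)/3 - 2 ≈ -4.3805, -2 + sqrt(51)/3 ≈ 0.3805

f''(x) = 6*x + 12
Second-derivative test at each critical point:
  f''(-4.3805) = -14.2829 < 0 → local maximum
  f''(0.3805) = 14.2829 > 0 → local minimum

Critical points: x = -sqrt(51)/3 - 2 ≈ -4.3805 (local maximum); x = -2 + sqrt(51)/3 ≈ 0.3805 (local minimum)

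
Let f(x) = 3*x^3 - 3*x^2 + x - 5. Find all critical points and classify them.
f'(x) = 9*x^2 - 6*x + 1

Solve f'(x) = 0:
  Factor: 9*x^2 - 6*x + 1 = (3*x - 1)^2 = 0.
  ⇒ x = 1/3

f''(x) = 18*x - 6
Second-derivative test at each critical point:
  f''(1/3) = 0, so the second-derivative test is inconclusive; use the first-derivative test: f'(1/12) = 0.5625, f'(7/12) = 0.5625 — f' is positive on both sides (no sign change) → neither a local maximum nor a local minimum

Critical points: x = 1/3 (neither)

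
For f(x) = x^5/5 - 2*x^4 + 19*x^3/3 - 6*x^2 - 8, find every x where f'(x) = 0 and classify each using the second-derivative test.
f'(x) = x*(x^3 - 8*x^2 + 19*x - 12)

Solve f'(x) = 0:
  Factor: x^4 - 8*x^3 + 19*x^2 - 12*x = x*(x - 4)*(x - 3)*(x - 1) = 0.
  ⇒ x = 0, 1, 3, 4

f''(x) = 4*x^3 - 24*x^2 + 38*x - 12
Second-derivative test at each critical point:
  f''(0) = -12 < 0 → local maximum
  f''(1) = 6 > 0 → local minimum
  f''(3) = -6 < 0 → local maximum
  f''(4) = 12 > 0 → local minimum

Critical points: x = 0 (local maximum); x = 1 (local minimum); x = 3 (local maximum); x = 4 (local minimum)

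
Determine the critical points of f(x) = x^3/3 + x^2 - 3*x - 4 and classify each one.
f'(x) = x^2 + 2*x - 3

Solve f'(x) = 0:
  Factor: x^2 + 2*x - 3 = (x - 1)*(x + 3) = 0.
  ⇒ x = -3, 1

f''(x) = 2*x + 2
Second-derivative test at each critical point:
  f''(-3) = -4 < 0 → local maximum
  f''(1) = 4 > 0 → local minimum

Critical points: x = -3 (local maximum); x = 1 (local minimum)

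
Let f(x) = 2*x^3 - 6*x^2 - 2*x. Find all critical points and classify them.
f'(x) = 6*x^2 - 12*x - 2

Solve f'(x) = 0:
  Factor: 6*x^2 - 12*x - 2 = 2*(3*x^2 - 6*x - 1); 3*x^2 - 6*x - 1 = 0 has no rational roots; quadratic formula: x = (6 ± √48)/6.
  ⇒ x = 1 - 2*sqrt(3)/3 ≈ -0.1547, 1 + 2*sqrt(3)/3 ≈ 2.1547

f''(x) = 12*x - 12
Second-derivative test at each critical point:
  f''(-0.1547) = -13.8564 < 0 → local maximum
  f''(2.1547) = 13.8564 > 0 → local minimum

Critical points: x = 1 - 2*sqrt(3)/3 ≈ -0.1547 (local maximum); x = 1 + 2*sqrt(3)/3 ≈ 2.1547 (local minimum)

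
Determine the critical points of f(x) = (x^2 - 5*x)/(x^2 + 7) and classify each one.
f'(x) = (5*x^2 + 14*x - 35)/(x^4 + 14*x^2 + 49)

Solve f'(x) = 0:
  f'(x) = (5*x^2 + 14*x - 35)/(x^2 + 7)^2; the denominator is positive wherever f is defined, so f'(x) = 0 ⇔ 5*x^2 + 14*x - 35 = 0.
  5*x^2 + 14*x - 35 = 0 has no rational roots; quadratic formula: x = (-14 ± √896)/10.
  ⇒ x = -4*sqrt(14)/5 - 7/5 ≈ -4.3933, -7/5 + 4*sqrt(14)/5 ≈ 1.5933

f''(x) = 2*(-5*x^3 - 21*x^2 + 105*x + 49)/(x^6 + 21*x^4 + 147*x^2 + 343)
Second-derivative test at each critical point:
  f''(-4.3933) = -0.0433 < 0 → local maximum
  f''(1.5933) = 0.3290 > 0 → local minimum

Critical points: x = -4*sqrt(14)/5 - 7/5 ≈ -4.3933 (local maximum); x = -7/5 + 4*sqrt(14)/5 ≈ 1.5933 (local minimum)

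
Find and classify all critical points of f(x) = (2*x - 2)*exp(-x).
f'(x) = 2*(2 - x)*exp(-x)

Solve f'(x) = 0:
  f'(x) = (4 - 2*x)·exp(-x) and exp(-x) > 0 for every x, so f'(x) = 0 ⇔ 4 - 2*x = 0.
  Factor: 4 - 2*x = -2*(x - 2) = 0.
  ⇒ x = 2

f''(x) = 2*(x - 3)*exp(-x)
Second-derivative test at each critical point:
  f''(2) = -0.2707 < 0 → local maximum

Critical points: x = 2 (local maximum)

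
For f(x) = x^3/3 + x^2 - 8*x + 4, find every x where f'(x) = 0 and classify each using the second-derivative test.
f'(x) = x^2 + 2*x - 8

Solve f'(x) = 0:
  Factor: x^2 + 2*x - 8 = (x - 2)*(x + 4) = 0.
  ⇒ x = -4, 2

f''(x) = 2*x + 2
Second-derivative test at each critical point:
  f''(-4) = -6 < 0 → local maximum
  f''(2) = 6 > 0 → local minimum

Critical points: x = -4 (local maximum); x = 2 (local minimum)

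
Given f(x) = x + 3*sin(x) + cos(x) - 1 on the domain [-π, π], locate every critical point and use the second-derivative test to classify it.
f'(x) = -sin(x) + 3*cos(x) + 1

Solve f'(x) = 0 on [-π, π]:
  f'(x) = 0 ⇔ -sin(x) + 3*cos(x) = -1. Write the left side as R·cos(x + φ) with R = √(3² + 1²) = sqrt(10), cos φ = 3*sqrt(10)/10, sin φ = sqrt(10)/10; then cos(x + φ) = -sqrt(10)/10. Solve for x and keep the solutions lying in [-π, π].
  ⇒ x = -pi + atan(4/3) ≈ -2.2143, pi/2 ≈ 1.5708

f''(x) = -3*sin(x) - cos(x)
Second-derivative test at each critical point:
  f''(-2.2143) = 3 > 0 → local minimum
  f''(1.5708) = -3 < 0 → local maximum

Critical points: x = -pi + atan(4/3) ≈ -2.2143 (local minimum); x = pi/2 ≈ 1.5708 (local maximum)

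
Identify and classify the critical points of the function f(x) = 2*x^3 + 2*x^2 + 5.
f'(x) = 2*x*(3*x + 2)

Solve f'(x) = 0:
  Factor: 6*x^2 + 4*x = 2*x*(3*x + 2) = 0.
  ⇒ x = -2/3, 0

f''(x) = 12*x + 4
Second-derivative test at each critical point:
  f''(-2/3) = -4 < 0 → local maximum
  f''(0) = 4 > 0 → local minimum

Critical points: x = -2/3 (local maximum); x = 0 (local minimum)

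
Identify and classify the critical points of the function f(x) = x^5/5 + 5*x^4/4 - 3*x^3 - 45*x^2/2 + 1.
f'(x) = x*(x^3 + 5*x^2 - 9*x - 45)

Solve f'(x) = 0:
  Factor: x^4 + 5*x^3 - 9*x^2 - 45*x = x*(x - 3)*(x + 3)*(x + 5) = 0.
  ⇒ x = -5, -3, 0, 3

f''(x) = 4*x^3 + 15*x^2 - 18*x - 45
Second-derivative test at each critical point:
  f''(-5) = -80 < 0 → local maximum
  f''(-3) = 36 > 0 → local minimum
  f''(0) = -45 < 0 → local maximum
  f''(3) = 144 > 0 → local minimum

Critical points: x = -5 (local maximum); x = -3 (local minimum); x = 0 (local maximum); x = 3 (local minimum)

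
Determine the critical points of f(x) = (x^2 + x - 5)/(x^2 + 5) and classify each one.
f'(x) = (-x^2 + 20*x + 5)/(x^4 + 10*x^2 + 25)

Solve f'(x) = 0:
  f'(x) = -(x^2 - 20*x - 5)/(x^2 + 5)^2; the denominator is positive wherever f is defined, so f'(x) = 0 ⇔ -x^2 + 20*x + 5 = 0.
  x^2 - 20*x - 5 = 0 has no rational roots; quadratic formula: x = (20 ± √420)/2.
  ⇒ x = 10 - sqrt(105) ≈ -0.2470, 10 + sqrt(105) ≈ 20.2470

f''(x) = 2*(x^3 - 30*x^2 - 15*x + 50)/(x^6 + 15*x^4 + 75*x^2 + 125)
Second-derivative test at each critical point:
  f''(-0.2470) = 0.8001 > 0 → local minimum
  f''(20.2470) = -1.190e-04 < 0 → local maximum

Critical points: x = 10 - sqrt(105) ≈ -0.2470 (local minimum); x = 10 + sqrt(105) ≈ 20.2470 (local maximum)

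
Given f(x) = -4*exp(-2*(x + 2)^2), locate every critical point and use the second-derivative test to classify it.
f'(x) = 16*(x + 2)*exp(-2*(x + 2)^2)

Solve f'(x) = 0:
  f'(x) = (16*x + 32)·exp(-2*(x + 2)^2) and exp(-2*(x + 2)^2) > 0 for every x, so f'(x) = 0 ⇔ 16*x + 32 = 0.
  Factor: 16*x + 32 = 16*(x + 2) = 0.
  ⇒ x = -2

f''(x) = 16*(1 - 4*(x + 2)^2)*exp(-2*(x + 2)^2)
Second-derivative test at each critical point:
  f''(-2) = 16 > 0 → local minimum

Critical points: x = -2 (local minimum)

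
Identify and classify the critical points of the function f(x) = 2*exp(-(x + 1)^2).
f'(x) = 4*(-x - 1)*exp(-(x + 1)^2)

Solve f'(x) = 0:
  f'(x) = (-4*x - 4)·exp(-(x + 1)^2) and exp(-(x + 1)^2) > 0 for every x, so f'(x) = 0 ⇔ -4*x - 4 = 0.
  Factor: -4*x - 4 = -4*(x + 1) = 0.
  ⇒ x = -1

f''(x) = 4*(2*(x + 1)^2 - 1)*exp(-(x + 1)^2)
Second-derivative test at each critical point:
  f''(-1) = -4 < 0 → local maximum

Critical points: x = -1 (local maximum)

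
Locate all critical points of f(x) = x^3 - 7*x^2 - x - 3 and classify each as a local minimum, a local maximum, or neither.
f'(x) = 3*x^2 - 14*x - 1

Solve f'(x) = 0:
  3*x^2 - 14*x - 1 = 0 has no rational roots; quadratic formula: x = (14 ± √208)/6.
  ⇒ x = 7/3 - 2*sqrt(13)/3 ≈ -0.0704, 7/3 + 2*sqrt(13)/3 ≈ 4.7370

f''(x) = 6*x - 14
Second-derivative test at each critical point:
  f''(-0.0704) = -14.4222 < 0 → local maximum
  f''(4.7370) = 14.4222 > 0 → local minimum

Critical points: x = 7/3 - 2*sqrt(13)/3 ≈ -0.0704 (local maximum); x = 7/3 + 2*sqrt(13)/3 ≈ 4.7370 (local minimum)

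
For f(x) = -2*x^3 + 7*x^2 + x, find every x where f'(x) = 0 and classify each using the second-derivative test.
f'(x) = -6*x^2 + 14*x + 1

Solve f'(x) = 0:
  6*x^2 - 14*x - 1 = 0 has no rational roots; quadratic formula: x = (14 ± √220)/12.
  ⇒ x = 7/6 - sqrt(55)/6 ≈ -0.0694, 7/6 + sqrt(55)/6 ≈ 2.4027

f''(x) = 14 - 12*x
Second-derivative test at each critical point:
  f''(-0.0694) = 14.8324 > 0 → local minimum
  f''(2.4027) = -14.8324 < 0 → local maximum

Critical points: x = 7/6 - sqrt(55)/6 ≈ -0.0694 (local minimum); x = 7/6 + sqrt(55)/6 ≈ 2.4027 (local maximum)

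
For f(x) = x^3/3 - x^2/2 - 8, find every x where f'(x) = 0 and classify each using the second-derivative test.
f'(x) = x*(x - 1)

Solve f'(x) = 0:
  Factor: x^2 - x = x*(x - 1) = 0.
  ⇒ x = 0, 1

f''(x) = 2*x - 1
Second-derivative test at each critical point:
  f''(0) = -1 < 0 → local maximum
  f''(1) = 1 > 0 → local minimum

Critical points: x = 0 (local maximum); x = 1 (local minimum)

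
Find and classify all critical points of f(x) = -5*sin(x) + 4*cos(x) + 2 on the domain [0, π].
f'(x) = -4*sin(x) - 5*cos(x)

Solve f'(x) = 0 on [0, π]:
  f'(x) = 0 ⇔ -5*cos(x) = 4*sin(x) ⇔ tan(x) = -5/4, i.e. x = arctan(-5/4) + nπ; keep the solutions lying in [0, π].
  ⇒ x = pi - atan(5/4) ≈ 2.2455

f''(x) = 5*sin(x) - 4*cos(x)
Second-derivative test at each critical point:
  f''(2.2455) = 6.4031 > 0 → local minimum

Critical points: x = pi - atan(5/4) ≈ 2.2455 (local minimum)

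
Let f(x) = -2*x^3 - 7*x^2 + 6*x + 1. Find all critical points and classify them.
f'(x) = -6*x^2 - 14*x + 6

Solve f'(x) = 0:
  Factor: -6*x^2 - 14*x + 6 = -2*(3*x^2 + 7*x - 3); 3*x^2 + 7*x - 3 = 0 has no rational roots; quadratic formula: x = (-7 ± √85)/6.
  ⇒ x = -sqrt(85)/6 - 7/6 ≈ -2.7033, -7/6 + sqrt(85)/6 ≈ 0.3699

f''(x) = -12*x - 14
Second-derivative test at each critical point:
  f''(-2.7033) = 18.4391 > 0 → local minimum
  f''(0.3699) = -18.4391 < 0 → local maximum

Critical points: x = -sqrt(85)/6 - 7/6 ≈ -2.7033 (local minimum); x = -7/6 + sqrt(85)/6 ≈ 0.3699 (local maximum)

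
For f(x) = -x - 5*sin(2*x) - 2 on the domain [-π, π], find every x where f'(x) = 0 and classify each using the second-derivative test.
f'(x) = 20*sin(x)^2 - 11

Solve f'(x) = 0 on [-π, π]:
  f'(x) = 0 ⇔ cos(2*x) = -1/10, i.e. 2*x = ±arccos(-1/10) + 2nπ; keep the solutions lying in [-π, π].
  ⇒ x = -pi + acos(-1/10)/2 ≈ -2.3061, -acos(-1/10)/2 ≈ -0.8355, acos(-1/10)/2 ≈ 0.8355, pi - acos(-1/10)/2 ≈ 2.3061

f''(x) = 20*sin(2*x)
Second-derivative test at each critical point:
  f''(-2.3061) = 19.8997 > 0 → local minimum
  f''(-0.8355) = -19.8997 < 0 → local maximum
  f''(0.8355) = 19.8997 > 0 → local minimum
  f''(2.3061) = -19.8997 < 0 → local maximum

Critical points: x = -pi + acos(-1/10)/2 ≈ -2.3061 (local minimum); x = -acos(-1/10)/2 ≈ -0.8355 (local maximum); x = acos(-1/10)/2 ≈ 0.8355 (local minimum); x = pi - acos(-1/10)/2 ≈ 2.3061 (local maximum)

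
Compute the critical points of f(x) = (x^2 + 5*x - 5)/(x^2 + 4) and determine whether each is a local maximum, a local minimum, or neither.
f'(x) = (-5*x^2 + 18*x + 20)/(x^4 + 8*x^2 + 16)

Solve f'(x) = 0:
  f'(x) = -(5*x^2 - 18*x - 20)/(x^2 + 4)^2; the denominator is positive wherever f is defined, so f'(x) = 0 ⇔ -5*x^2 + 18*x + 20 = 0.
  5*x^2 - 18*x - 20 = 0 has no rational roots; quadratic formula: x = (18 ± √724)/10.
  ⇒ x = 9/5 - sqrt(181)/5 ≈ -0.8907, 9/5 + sqrt(181)/5 ≈ 4.4907

f''(x) = 2*(5*x^3 - 27*x^2 - 60*x + 36)/(x^6 + 12*x^4 + 48*x^2 + 64)
Second-derivative test at each critical point:
  f''(-0.8907) = 1.1711 > 0 → local minimum
  f''(4.4907) = -0.0461 < 0 → local maximum

Critical points: x = 9/5 - sqrt(181)/5 ≈ -0.8907 (local minimum); x = 9/5 + sqrt(181)/5 ≈ 4.4907 (local maximum)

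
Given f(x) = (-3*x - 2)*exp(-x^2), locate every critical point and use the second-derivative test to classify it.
f'(x) = (2*x*(3*x + 2) - 3)*exp(-x^2)

Solve f'(x) = 0:
  f'(x) = (6*x^2 + 4*x - 3)·exp(-x^2) and exp(-x^2) > 0 for every x, so f'(x) = 0 ⇔ 6*x^2 + 4*x - 3 = 0.
  6*x^2 + 4*x - 3 = 0 has no rational roots; quadratic formula: x = (-4 ± √88)/12.
  ⇒ x = -sqrt(22)/6 - 1/3 ≈ -1.1151, -1/3 + sqrt(22)/6 ≈ 0.4484

f''(x) = 2*(-6*x^3 - 4*x^2 + 9*x + 2)*exp(-x^2)
Second-derivative test at each critical point:
  f''(-1.1151) = -2.7055 < 0 → local maximum
  f''(0.4484) = 7.6722 > 0 → local minimum

Critical points: x = -sqrt(22)/6 - 1/3 ≈ -1.1151 (local maximum); x = -1/3 + sqrt(22)/6 ≈ 0.4484 (local minimum)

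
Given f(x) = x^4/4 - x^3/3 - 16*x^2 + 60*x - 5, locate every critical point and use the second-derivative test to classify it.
f'(x) = x^3 - x^2 - 32*x + 60

Solve f'(x) = 0:
  Factor: x^3 - x^2 - 32*x + 60 = (x - 5)*(x - 2)*(x + 6) = 0.
  ⇒ x = -6, 2, 5

f''(x) = 3*x^2 - 2*x - 32
Second-derivative test at each critical point:
  f''(-6) = 88 > 0 → local minimum
  f''(2) = -24 < 0 → local maximum
  f''(5) = 33 > 0 → local minimum

Critical points: x = -6 (local minimum); x = 2 (local maximum); x = 5 (local minimum)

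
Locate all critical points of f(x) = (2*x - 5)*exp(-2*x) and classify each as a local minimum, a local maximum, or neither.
f'(x) = 4*(3 - x)*exp(-2*x)

Solve f'(x) = 0:
  f'(x) = (12 - 4*x)·exp(-2*x) and exp(-2*x) > 0 for every x, so f'(x) = 0 ⇔ 12 - 4*x = 0.
  Factor: 12 - 4*x = -4*(x - 3) = 0.
  ⇒ x = 3

f''(x) = 4*(2*x - 7)*exp(-2*x)
Second-derivative test at each critical point:
  f''(3) = -0.0099 < 0 → local maximum

Critical points: x = 3 (local maximum)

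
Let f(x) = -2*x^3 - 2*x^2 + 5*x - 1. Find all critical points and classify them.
f'(x) = -6*x^2 - 4*x + 5

Solve f'(x) = 0:
  6*x^2 + 4*x - 5 = 0 has no rational roots; quadratic formula: x = (-4 ± √136)/12.
  ⇒ x = -sqrt(34)/6 - 1/3 ≈ -1.3052, -1/3 + sqrt(34)/6 ≈ 0.6385

f''(x) = -12*x - 4
Second-derivative test at each critical point:
  f''(-1.3052) = 11.6619 > 0 → local minimum
  f''(0.6385) = -11.6619 < 0 → local maximum

Critical points: x = -sqrt(34)/6 - 1/3 ≈ -1.3052 (local minimum); x = -1/3 + sqrt(34)/6 ≈ 0.6385 (local maximum)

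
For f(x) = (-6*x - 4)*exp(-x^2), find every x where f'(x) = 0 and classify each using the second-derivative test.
f'(x) = 2*(2*x*(3*x + 2) - 3)*exp(-x^2)

Solve f'(x) = 0:
  f'(x) = (12*x^2 + 8*x - 6)·exp(-x^2) and exp(-x^2) > 0 for every x, so f'(x) = 0 ⇔ 12*x^2 + 8*x - 6 = 0.
  Factor: 12*x^2 + 8*x - 6 = 2*(6*x^2 + 4*x - 3); 6*x^2 + 4*x - 3 = 0 has no rational roots; quadratic formula: x = (-4 ± √88)/12.
  ⇒ x = -sqrt(22)/6 - 1/3 ≈ -1.1151, -1/3 + sqrt(22)/6 ≈ 0.4484

f''(x) = 4*(-6*x^3 - 4*x^2 + 9*x + 2)*exp(-x^2)
Second-derivative test at each critical point:
  f''(-1.1151) = -5.4110 < 0 → local maximum
  f''(0.4484) = 15.3444 > 0 → local minimum

Critical points: x = -sqrt(22)/6 - 1/3 ≈ -1.1151 (local maximum); x = -1/3 + sqrt(22)/6 ≈ 0.4484 (local minimum)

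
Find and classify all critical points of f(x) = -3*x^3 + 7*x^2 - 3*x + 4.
f'(x) = -9*x^2 + 14*x - 3

Solve f'(x) = 0:
  9*x^2 - 14*x + 3 = 0 has no rational roots; quadratic formula: x = (14 ± √88)/18.
  ⇒ x = 7/9 - sqrt(22)/9 ≈ 0.2566, sqrt(22)/9 + 7/9 ≈ 1.2989

f''(x) = 14 - 18*x
Second-derivative test at each critical point:
  f''(0.2566) = 9.3808 > 0 → local minimum
  f''(1.2989) = -9.3808 < 0 → local maximum

Critical points: x = 7/9 - sqrt(22)/9 ≈ 0.2566 (local minimum); x = sqrt(22)/9 + 7/9 ≈ 1.2989 (local maximum)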